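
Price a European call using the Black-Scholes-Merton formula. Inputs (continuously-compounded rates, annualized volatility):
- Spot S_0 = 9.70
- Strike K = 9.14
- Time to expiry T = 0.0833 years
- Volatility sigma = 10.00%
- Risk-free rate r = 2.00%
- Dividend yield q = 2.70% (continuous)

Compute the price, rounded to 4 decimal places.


d1 = (ln(S/K) + (r - q + 0.5*sigma^2) * T) / (sigma * sqrt(T)) = 2.05458511
d2 = d1 - sigma * sqrt(T) = 2.02572337
exp(-rT) = 0.99833539; exp(-qT) = 0.99775343
C = S_0 * exp(-qT) * N(d1) - K * exp(-rT) * N(d2)
N(d1) = 0.98004045; N(d2) = 0.97860343
C = 9.7000 * 0.99775343 * 0.98004045 - 9.1400 * 0.99833539 * 0.97860343 = 0.5555

Answer: Price = 0.5555


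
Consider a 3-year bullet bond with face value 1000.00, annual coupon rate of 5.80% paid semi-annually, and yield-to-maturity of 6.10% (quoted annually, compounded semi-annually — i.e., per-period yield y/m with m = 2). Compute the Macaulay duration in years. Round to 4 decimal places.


Coupon per period c = face * coupon_rate / m = 29.000000
Periods per year m = 2; per-period yield y/m = 0.030500
Number of cashflows N = 6
Cashflows (t years, CF_t, discount factor 1/(1+y/m)^(m*t), PV):
  t = 0.5000: CF_t = 29.000000, DF = 0.970403, PV = 28.141679
  t = 1.0000: CF_t = 29.000000, DF = 0.941681, PV = 27.308762
  t = 1.5000: CF_t = 29.000000, DF = 0.913810, PV = 26.500496
  t = 2.0000: CF_t = 29.000000, DF = 0.886764, PV = 25.716154
  t = 2.5000: CF_t = 29.000000, DF = 0.860518, PV = 24.955025
  t = 3.0000: CF_t = 1029.000000, DF = 0.835049, PV = 859.265546
Price P = sum_t PV_t = 991.887662
Macaulay numerator sum_t t * PV_t:
  t * PV_t at t = 0.5000: 14.070839
  t * PV_t at t = 1.0000: 27.308762
  t * PV_t at t = 1.5000: 39.750745
  t * PV_t at t = 2.0000: 51.432307
  t * PV_t at t = 2.5000: 62.387564
  t * PV_t at t = 3.0000: 2577.796637
Macaulay duration D = (sum_t t * PV_t) / P = 2772.746854 / 991.887662 = 2.795424

Answer: Macaulay duration = 2.7954 years


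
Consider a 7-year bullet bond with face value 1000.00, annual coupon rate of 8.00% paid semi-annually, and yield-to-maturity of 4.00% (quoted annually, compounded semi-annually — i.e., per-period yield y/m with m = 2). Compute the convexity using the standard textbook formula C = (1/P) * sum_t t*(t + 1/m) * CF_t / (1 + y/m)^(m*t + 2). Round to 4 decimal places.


Coupon per period c = face * coupon_rate / m = 40.000000
Periods per year m = 2; per-period yield y/m = 0.020000
Number of cashflows N = 14
Cashflows (t years, CF_t, discount factor 1/(1+y/m)^(m*t), PV):
  t = 0.5000: CF_t = 40.000000, DF = 0.980392, PV = 39.215686
  t = 1.0000: CF_t = 40.000000, DF = 0.961169, PV = 38.446751
  t = 1.5000: CF_t = 40.000000, DF = 0.942322, PV = 37.692893
  t = 2.0000: CF_t = 40.000000, DF = 0.923845, PV = 36.953817
  t = 2.5000: CF_t = 40.000000, DF = 0.905731, PV = 36.229232
  t = 3.0000: CF_t = 40.000000, DF = 0.887971, PV = 35.518855
  t = 3.5000: CF_t = 40.000000, DF = 0.870560, PV = 34.822407
  t = 4.0000: CF_t = 40.000000, DF = 0.853490, PV = 34.139615
  t = 4.5000: CF_t = 40.000000, DF = 0.836755, PV = 33.470211
  t = 5.0000: CF_t = 40.000000, DF = 0.820348, PV = 32.813932
  t = 5.5000: CF_t = 40.000000, DF = 0.804263, PV = 32.170522
  t = 6.0000: CF_t = 40.000000, DF = 0.788493, PV = 31.539727
  t = 6.5000: CF_t = 40.000000, DF = 0.773033, PV = 30.921301
  t = 7.0000: CF_t = 1040.000000, DF = 0.757875, PV = 788.190026
Price P = sum_t PV_t = 1242.124975
Convexity numerator sum_t t*(t + 1/m) * CF_t / (1+y/m)^(m*t + 2):
  t = 0.5000: term = 18.846447
  t = 1.0000: term = 55.430726
  t = 1.5000: term = 108.687697
  t = 2.0000: term = 177.594276
  t = 2.5000: term = 261.168054
  t = 3.0000: term = 358.465956
  t = 3.5000: term = 468.582949
  t = 4.0000: term = 590.650776
  t = 4.5000: term = 723.836735
  t = 5.0000: term = 867.342493
  t = 5.5000: term = 1020.402933
  t = 6.0000: term = 1182.285038
  t = 6.5000: term = 1352.286809
  t = 7.0000: term = 39773.141429
Convexity = (1/P) * sum = 46958.722317 / 1242.124975 = 37.805151

Answer: Convexity = 37.8052


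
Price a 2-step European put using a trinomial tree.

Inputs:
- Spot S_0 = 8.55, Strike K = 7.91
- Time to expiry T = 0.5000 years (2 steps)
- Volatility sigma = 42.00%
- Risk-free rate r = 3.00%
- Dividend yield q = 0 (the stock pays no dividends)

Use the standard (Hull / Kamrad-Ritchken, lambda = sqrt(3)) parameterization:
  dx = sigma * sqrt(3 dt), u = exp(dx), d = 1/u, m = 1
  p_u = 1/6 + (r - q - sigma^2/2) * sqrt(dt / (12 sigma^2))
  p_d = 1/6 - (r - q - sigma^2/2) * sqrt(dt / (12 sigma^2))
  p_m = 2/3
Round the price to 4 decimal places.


Answer: Price = V(0,0) = 0.6120

Derivation:
dt = T/N = 0.250000; dx = sigma*sqrt(3*dt) = 0.363731
u = exp(dx) = 1.438687; d = 1/u = 0.695078
p_u = 0.146666, p_m = 0.666667, p_d = 0.186668
Discount per step: exp(-r*dt) = 0.992528
Stock lattice S(k, j) with j the centered position index:
  k=0: S(0,+0) = 8.5500
  k=1: S(1,-1) = 5.9429; S(1,+0) = 8.5500; S(1,+1) = 12.3008
  k=2: S(2,-2) = 4.1308; S(2,-1) = 5.9429; S(2,+0) = 8.5500; S(2,+1) = 12.3008; S(2,+2) = 17.6970
Terminal payoffs V(N, j) = max(K - S_T, 0):
  V(2,-2) = 3.779205; V(2,-1) = 1.967080; V(2,+0) = 0.000000; V(2,+1) = 0.000000; V(2,+2) = 0.000000
Backward induction: V(k, j) = exp(-r*dt) * [p_u * V(k+1, j+1) + p_m * V(k+1, j) + p_d * V(k+1, j-1)]
  V(1,-1) = exp(-r*dt) * [p_u*0.000000 + p_m*1.967080 + p_d*3.779205] = 2.001772
  V(1,+0) = exp(-r*dt) * [p_u*0.000000 + p_m*0.000000 + p_d*1.967080] = 0.364447
  V(1,+1) = exp(-r*dt) * [p_u*0.000000 + p_m*0.000000 + p_d*0.000000] = 0.000000
  V(0,+0) = exp(-r*dt) * [p_u*0.000000 + p_m*0.364447 + p_d*2.001772] = 0.612023


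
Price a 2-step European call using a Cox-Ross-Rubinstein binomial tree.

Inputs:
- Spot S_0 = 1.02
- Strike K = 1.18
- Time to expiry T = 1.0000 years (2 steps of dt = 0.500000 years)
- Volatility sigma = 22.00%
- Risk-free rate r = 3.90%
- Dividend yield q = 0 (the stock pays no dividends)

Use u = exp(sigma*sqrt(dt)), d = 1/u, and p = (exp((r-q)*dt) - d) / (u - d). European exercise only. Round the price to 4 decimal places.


dt = T/N = 0.500000
u = exp(sigma*sqrt(dt)) = 1.168316; d = 1/u = 0.855933
p = (exp((r-q)*dt) - d) / (u - d) = 0.524223
Discount per step: exp(-r*dt) = 0.980689
Stock lattice S(k, i) with i counting down-moves:
  k=0: S(0,0) = 1.0200
  k=1: S(1,0) = 1.1917; S(1,1) = 0.8731
  k=2: S(2,0) = 1.3923; S(2,1) = 1.0200; S(2,2) = 0.7473
Terminal payoffs V(N, i) = max(S_T - K, 0):
  V(2,0) = 0.212262; V(2,1) = 0.000000; V(2,2) = 0.000000
Backward induction: V(k, i) = exp(-r*dt) * [p * V(k+1, i) + (1-p) * V(k+1, i+1)].
  V(1,0) = exp(-r*dt) * [p*0.212262 + (1-p)*0.000000] = 0.109124
  V(1,1) = exp(-r*dt) * [p*0.000000 + (1-p)*0.000000] = 0.000000
  V(0,0) = exp(-r*dt) * [p*0.109124 + (1-p)*0.000000] = 0.056101

Answer: Price = V(0,0) = 0.0561


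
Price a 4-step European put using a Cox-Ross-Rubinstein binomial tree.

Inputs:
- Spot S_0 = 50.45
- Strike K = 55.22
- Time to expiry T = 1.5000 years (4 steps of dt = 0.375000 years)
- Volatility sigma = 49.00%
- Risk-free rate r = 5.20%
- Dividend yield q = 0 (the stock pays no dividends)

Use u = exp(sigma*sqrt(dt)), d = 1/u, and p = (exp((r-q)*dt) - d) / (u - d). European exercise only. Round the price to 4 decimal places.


Answer: Price = V(0,0) = 12.2620

Derivation:
dt = T/N = 0.375000
u = exp(sigma*sqrt(dt)) = 1.349943; d = 1/u = 0.740772
p = (exp((r-q)*dt) - d) / (u - d) = 0.457867
Discount per step: exp(-r*dt) = 0.980689
Stock lattice S(k, i) with i counting down-moves:
  k=0: S(0,0) = 50.4500
  k=1: S(1,0) = 68.1046; S(1,1) = 37.3719
  k=2: S(2,0) = 91.9374; S(2,1) = 50.4500; S(2,2) = 27.6841
  k=3: S(3,0) = 124.1102; S(3,1) = 68.1046; S(3,2) = 37.3719; S(3,3) = 20.5076
  k=4: S(4,0) = 167.5418; S(4,1) = 91.9374; S(4,2) = 50.4500; S(4,3) = 27.6841; S(4,4) = 15.1915
Terminal payoffs V(N, i) = max(K - S_T, 0):
  V(4,0) = 0.000000; V(4,1) = 0.000000; V(4,2) = 4.770000; V(4,3) = 27.535913; V(4,4) = 40.028550
Backward induction: V(k, i) = exp(-r*dt) * [p * V(k+1, i) + (1-p) * V(k+1, i+1)].
  V(3,0) = exp(-r*dt) * [p*0.000000 + (1-p)*0.000000] = 0.000000
  V(3,1) = exp(-r*dt) * [p*0.000000 + (1-p)*4.770000] = 2.536036
  V(3,2) = exp(-r*dt) * [p*4.770000 + (1-p)*27.535913] = 16.781697
  V(3,3) = exp(-r*dt) * [p*27.535913 + (1-p)*40.028550] = 33.646047
  V(2,0) = exp(-r*dt) * [p*0.000000 + (1-p)*2.536036] = 1.348319
  V(2,1) = exp(-r*dt) * [p*2.536036 + (1-p)*16.781697] = 10.060964
  V(2,2) = exp(-r*dt) * [p*16.781697 + (1-p)*33.646047] = 25.423787
  V(1,0) = exp(-r*dt) * [p*1.348319 + (1-p)*10.060964] = 5.954479
  V(1,1) = exp(-r*dt) * [p*10.060964 + (1-p)*25.423787] = 18.034532
  V(0,0) = exp(-r*dt) * [p*5.954479 + (1-p)*18.034532] = 12.262018


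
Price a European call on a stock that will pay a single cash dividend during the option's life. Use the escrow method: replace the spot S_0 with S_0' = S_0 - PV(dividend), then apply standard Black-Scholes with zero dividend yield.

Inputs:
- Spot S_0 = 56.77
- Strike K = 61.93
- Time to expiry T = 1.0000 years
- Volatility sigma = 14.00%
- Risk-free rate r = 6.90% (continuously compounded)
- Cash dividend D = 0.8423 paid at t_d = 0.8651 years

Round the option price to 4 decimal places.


Answer: Price = 2.3453

Derivation:
PV(D) = D * exp(-r * t_d) = 0.8423 * 0.94205474 = 0.79349270
S_0' = S_0 - PV(D) = 56.7700 - 0.79349270 = 55.97650730
d1 = (ln(S_0'/K) + (r + sigma^2/2)*T) / (sigma*sqrt(T)) = -0.15909018
d2 = d1 - sigma*sqrt(T) = -0.29909018
exp(-rT) = 0.93332668
N(d1) = 0.43679891; N(d2) = 0.38243562
C = S_0' * N(d1) - K * exp(-rT) * N(d2) = 55.97650730 * 0.43679891 - 61.9300 * 0.93332668 * 0.38243562 = 2.3453


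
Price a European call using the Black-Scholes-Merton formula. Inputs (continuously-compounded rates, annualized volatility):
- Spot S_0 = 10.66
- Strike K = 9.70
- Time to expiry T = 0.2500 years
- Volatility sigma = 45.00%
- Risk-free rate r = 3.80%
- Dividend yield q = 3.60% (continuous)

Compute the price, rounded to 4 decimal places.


d1 = (ln(S/K) + (r - q + 0.5*sigma^2) * T) / (sigma * sqrt(T)) = 0.53415570
d2 = d1 - sigma * sqrt(T) = 0.30915570
exp(-rT) = 0.99054498; exp(-qT) = 0.99104038
C = S_0 * exp(-qT) * N(d1) - K * exp(-rT) * N(d2)
N(d1) = 0.70338309; N(d2) = 0.62139846
C = 10.6600 * 0.99104038 * 0.70338309 - 9.7000 * 0.99054498 * 0.62139846 = 1.4603

Answer: Price = 1.4603


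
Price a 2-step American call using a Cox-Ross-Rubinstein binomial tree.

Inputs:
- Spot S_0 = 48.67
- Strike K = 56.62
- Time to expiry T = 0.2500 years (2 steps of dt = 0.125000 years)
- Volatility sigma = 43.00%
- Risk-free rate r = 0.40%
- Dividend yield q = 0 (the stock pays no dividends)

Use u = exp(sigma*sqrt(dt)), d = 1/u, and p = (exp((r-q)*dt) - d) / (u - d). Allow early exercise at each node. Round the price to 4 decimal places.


dt = T/N = 0.125000
u = exp(sigma*sqrt(dt)) = 1.164193; d = 1/u = 0.858964
p = (exp((r-q)*dt) - d) / (u - d) = 0.463705
Discount per step: exp(-r*dt) = 0.999500
Stock lattice S(k, i) with i counting down-moves:
  k=0: S(0,0) = 48.6700
  k=1: S(1,0) = 56.6613; S(1,1) = 41.8058
  k=2: S(2,0) = 65.9646; S(2,1) = 48.6700; S(2,2) = 35.9097
Terminal payoffs V(N, i) = max(S_T - K, 0):
  V(2,0) = 9.344633; V(2,1) = 0.000000; V(2,2) = 0.000000
Backward induction: V(k, i) = exp(-r*dt) * [p * V(k+1, i) + (1-p) * V(k+1, i+1)]; then take max(V_cont, immediate exercise) for American.
  V(1,0) = exp(-r*dt) * [p*9.344633 + (1-p)*0.000000] = 4.330983; exercise = 0.041263; V(1,0) = max -> 4.330983
  V(1,1) = exp(-r*dt) * [p*0.000000 + (1-p)*0.000000] = 0.000000; exercise = 0.000000; V(1,1) = max -> 0.000000
  V(0,0) = exp(-r*dt) * [p*4.330983 + (1-p)*0.000000] = 2.007293; exercise = 0.000000; V(0,0) = max -> 2.007293

Answer: Price = V(0,0) = 2.0073


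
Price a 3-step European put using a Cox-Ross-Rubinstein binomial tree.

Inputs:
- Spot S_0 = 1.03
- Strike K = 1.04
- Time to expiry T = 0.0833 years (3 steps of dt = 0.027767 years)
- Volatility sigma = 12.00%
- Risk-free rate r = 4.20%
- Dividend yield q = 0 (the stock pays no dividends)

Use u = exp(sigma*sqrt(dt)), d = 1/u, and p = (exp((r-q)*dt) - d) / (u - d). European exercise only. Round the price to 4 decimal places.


dt = T/N = 0.027767
u = exp(sigma*sqrt(dt)) = 1.020197; d = 1/u = 0.980203
p = (exp((r-q)*dt) - d) / (u - d) = 0.524177
Discount per step: exp(-r*dt) = 0.998834
Stock lattice S(k, i) with i counting down-moves:
  k=0: S(0,0) = 1.0300
  k=1: S(1,0) = 1.0508; S(1,1) = 1.0096
  k=2: S(2,0) = 1.0720; S(2,1) = 1.0300; S(2,2) = 0.9896
  k=3: S(3,0) = 1.0937; S(3,1) = 1.0508; S(3,2) = 1.0096; S(3,3) = 0.9700
Terminal payoffs V(N, i) = max(K - S_T, 0):
  V(3,0) = 0.000000; V(3,1) = 0.000000; V(3,2) = 0.030391; V(3,3) = 0.069971
Backward induction: V(k, i) = exp(-r*dt) * [p * V(k+1, i) + (1-p) * V(k+1, i+1)].
  V(2,0) = exp(-r*dt) * [p*0.000000 + (1-p)*0.000000] = 0.000000
  V(2,1) = exp(-r*dt) * [p*0.000000 + (1-p)*0.030391] = 0.014444
  V(2,2) = exp(-r*dt) * [p*0.030391 + (1-p)*0.069971] = 0.049167
  V(1,0) = exp(-r*dt) * [p*0.000000 + (1-p)*0.014444] = 0.006865
  V(1,1) = exp(-r*dt) * [p*0.014444 + (1-p)*0.049167] = 0.030930
  V(0,0) = exp(-r*dt) * [p*0.006865 + (1-p)*0.030930] = 0.018294

Answer: Price = V(0,0) = 0.0183


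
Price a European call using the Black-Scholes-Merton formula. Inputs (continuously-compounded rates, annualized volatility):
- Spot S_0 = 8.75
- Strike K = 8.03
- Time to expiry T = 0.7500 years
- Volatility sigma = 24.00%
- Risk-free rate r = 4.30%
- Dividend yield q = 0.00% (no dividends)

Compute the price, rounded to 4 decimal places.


d1 = (ln(S/K) + (r - q + 0.5*sigma^2) * T) / (sigma * sqrt(T)) = 0.67222418
d2 = d1 - sigma * sqrt(T) = 0.46437808
exp(-rT) = 0.96826449; exp(-qT) = 1.00000000
C = S_0 * exp(-qT) * N(d1) - K * exp(-rT) * N(d2)
N(d1) = 0.74927951; N(d2) = 0.67881156
C = 8.7500 * 1.00000000 * 0.74927951 - 8.0300 * 0.96826449 * 0.67881156 = 1.2783

Answer: Price = 1.2783


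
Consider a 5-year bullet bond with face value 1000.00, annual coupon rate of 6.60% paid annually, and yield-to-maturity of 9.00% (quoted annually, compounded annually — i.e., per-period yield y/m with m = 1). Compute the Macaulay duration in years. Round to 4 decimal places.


Coupon per period c = face * coupon_rate / m = 66.000000
Periods per year m = 1; per-period yield y/m = 0.090000
Number of cashflows N = 5
Cashflows (t years, CF_t, discount factor 1/(1+y/m)^(m*t), PV):
  t = 1.0000: CF_t = 66.000000, DF = 0.917431, PV = 60.550459
  t = 2.0000: CF_t = 66.000000, DF = 0.841680, PV = 55.550880
  t = 3.0000: CF_t = 66.000000, DF = 0.772183, PV = 50.964110
  t = 4.0000: CF_t = 66.000000, DF = 0.708425, PV = 46.756064
  t = 5.0000: CF_t = 1066.000000, DF = 0.649931, PV = 692.826858
Price P = sum_t PV_t = 906.648370
Macaulay numerator sum_t t * PV_t:
  t * PV_t at t = 1.0000: 60.550459
  t * PV_t at t = 2.0000: 111.101759
  t * PV_t at t = 3.0000: 152.892329
  t * PV_t at t = 4.0000: 187.024256
  t * PV_t at t = 5.0000: 3464.134289
Macaulay duration D = (sum_t t * PV_t) / P = 3975.703092 / 906.648370 = 4.385055

Answer: Macaulay duration = 4.3851 years


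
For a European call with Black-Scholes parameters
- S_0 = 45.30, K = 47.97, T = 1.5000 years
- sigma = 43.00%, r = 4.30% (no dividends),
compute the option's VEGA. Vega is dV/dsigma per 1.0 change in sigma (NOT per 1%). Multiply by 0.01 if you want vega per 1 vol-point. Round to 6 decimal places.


Answer: Vega = 21.300327

Derivation:
d1 = 0.2770509937; d2 = -0.2495893010
phi(d1) = 0.3839215056; exp(-qT) = 1.0000000000; exp(-rT) = 0.9375361143
Vega = S * exp(-qT) * phi(d1) * sqrt(T) = 45.3000 * 1.0000000000 * 0.3839215056 * 1.2247448714 = 21.300327


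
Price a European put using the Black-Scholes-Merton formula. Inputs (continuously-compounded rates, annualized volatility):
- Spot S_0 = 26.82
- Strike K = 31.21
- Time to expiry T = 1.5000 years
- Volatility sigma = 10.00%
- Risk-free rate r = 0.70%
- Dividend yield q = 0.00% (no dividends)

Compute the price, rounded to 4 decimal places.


d1 = (ln(S/K) + (r - q + 0.5*sigma^2) * T) / (sigma * sqrt(T)) = -1.09076332
d2 = d1 - sigma * sqrt(T) = -1.21323781
exp(-rT) = 0.98955493; exp(-qT) = 1.00000000
P = K * exp(-rT) * N(-d2) - S_0 * exp(-qT) * N(-d1)
N(-d1) = 0.86231148; N(-d2) = 0.88748054
P = 31.2100 * 0.98955493 * 0.88748054 - 26.8200 * 1.00000000 * 0.86231148 = 4.2818

Answer: Price = 4.2818


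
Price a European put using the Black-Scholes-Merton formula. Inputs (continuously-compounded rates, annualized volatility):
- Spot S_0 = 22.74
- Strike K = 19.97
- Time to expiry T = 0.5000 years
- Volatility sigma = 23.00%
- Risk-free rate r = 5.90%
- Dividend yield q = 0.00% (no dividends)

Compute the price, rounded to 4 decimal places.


Answer: Price = 0.2949

Derivation:
d1 = (ln(S/K) + (r - q + 0.5*sigma^2) * T) / (sigma * sqrt(T)) = 1.06139397
d2 = d1 - sigma * sqrt(T) = 0.89875941
exp(-rT) = 0.97093088; exp(-qT) = 1.00000000
P = K * exp(-rT) * N(-d2) - S_0 * exp(-qT) * N(-d1)
N(-d1) = 0.14425545; N(-d2) = 0.18439041
P = 19.9700 * 0.97093088 * 0.18439041 - 22.7400 * 1.00000000 * 0.14425545 = 0.2949


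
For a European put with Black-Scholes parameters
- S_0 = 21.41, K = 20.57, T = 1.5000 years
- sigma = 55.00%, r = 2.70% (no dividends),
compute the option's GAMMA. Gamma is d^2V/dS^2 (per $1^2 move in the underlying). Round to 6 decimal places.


Answer: Gamma = 0.024927

Derivation:
d1 = 0.4563464695; d2 = -0.2172632098
phi(d1) = 0.3594915585; exp(-qT) = 1.0000000000; exp(-rT) = 0.9603091645
Gamma = exp(-qT) * phi(d1) / (S * sigma * sqrt(T)) = 1.0000000000 * 0.3594915585 / (21.4100 * 0.5500 * 1.2247448714) = 0.024927


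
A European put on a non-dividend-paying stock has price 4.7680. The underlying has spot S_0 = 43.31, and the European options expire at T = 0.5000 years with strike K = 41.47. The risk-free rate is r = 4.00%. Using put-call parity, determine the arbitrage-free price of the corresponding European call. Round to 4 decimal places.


Put-call parity: C - P = S_0 * exp(-qT) - K * exp(-rT).
S_0 * exp(-qT) = 43.3100 * 1.00000000 = 43.31000000
K * exp(-rT) = 41.4700 * 0.98019867 = 40.64883898
C = P + S*exp(-qT) - K*exp(-rT)
C = 4.7680 + 43.31000000 - 40.64883898 = 7.4292

Answer: Call price = 7.4292


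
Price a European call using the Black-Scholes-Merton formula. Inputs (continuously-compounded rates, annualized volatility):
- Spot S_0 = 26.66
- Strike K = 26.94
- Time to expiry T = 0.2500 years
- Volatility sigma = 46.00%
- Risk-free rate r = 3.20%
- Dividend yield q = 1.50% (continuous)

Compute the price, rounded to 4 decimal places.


Answer: Price = 2.3576

Derivation:
d1 = (ln(S/K) + (r - q + 0.5*sigma^2) * T) / (sigma * sqrt(T)) = 0.08805280
d2 = d1 - sigma * sqrt(T) = -0.14194720
exp(-rT) = 0.99203191; exp(-qT) = 0.99625702
C = S_0 * exp(-qT) * N(d1) - K * exp(-rT) * N(d2)
N(d1) = 0.53508264; N(d2) = 0.44356086
C = 26.6600 * 0.99625702 * 0.53508264 - 26.9400 * 0.99203191 * 0.44356086 = 2.3576


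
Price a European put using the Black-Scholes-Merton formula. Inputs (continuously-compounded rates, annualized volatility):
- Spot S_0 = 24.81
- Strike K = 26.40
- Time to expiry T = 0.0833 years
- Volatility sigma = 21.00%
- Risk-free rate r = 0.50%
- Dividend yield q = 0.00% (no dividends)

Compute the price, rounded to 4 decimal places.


Answer: Price = 1.7038

Derivation:
d1 = (ln(S/K) + (r - q + 0.5*sigma^2) * T) / (sigma * sqrt(T)) = -0.98769659
d2 = d1 - sigma * sqrt(T) = -1.04830625
exp(-rT) = 0.99958359; exp(-qT) = 1.00000000
P = K * exp(-rT) * N(-d2) - S_0 * exp(-qT) * N(-d1)
N(-d1) = 0.83834937; N(-d2) = 0.85275123
P = 26.4000 * 0.99958359 * 0.85275123 - 24.8100 * 1.00000000 * 0.83834937 = 1.7038


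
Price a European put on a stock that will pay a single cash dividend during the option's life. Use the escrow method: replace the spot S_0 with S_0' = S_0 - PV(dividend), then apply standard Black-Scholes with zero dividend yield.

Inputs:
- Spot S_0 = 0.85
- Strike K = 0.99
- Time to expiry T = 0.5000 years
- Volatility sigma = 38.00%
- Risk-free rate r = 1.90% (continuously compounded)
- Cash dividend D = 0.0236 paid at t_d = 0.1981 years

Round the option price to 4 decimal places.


PV(D) = D * exp(-r * t_d) = 0.0236 * 0.99624317 = 0.02351134
S_0' = S_0 - PV(D) = 0.8500 - 0.02351134 = 0.82648866
d1 = (ln(S_0'/K) + (r + sigma^2/2)*T) / (sigma*sqrt(T)) = -0.50211558
d2 = d1 - sigma*sqrt(T) = -0.77081615
exp(-rT) = 0.99054498
N(-d1) = 0.69220689; N(-d2) = 0.77959204
P = K * exp(-rT) * N(-d2) - S_0' * N(-d1) = 0.9900 * 0.99054498 * 0.77959204 - 0.82648866 * 0.69220689 = 0.1924

Answer: Price = 0.1924


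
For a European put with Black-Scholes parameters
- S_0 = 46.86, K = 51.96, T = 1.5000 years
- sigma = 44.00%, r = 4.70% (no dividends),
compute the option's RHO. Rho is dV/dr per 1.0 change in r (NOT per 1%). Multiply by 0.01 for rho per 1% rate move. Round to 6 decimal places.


Answer: Rho = -45.717862

Derivation:
d1 = 0.2085596539; d2 = -0.3303280895
phi(d1) = 0.3903595280; exp(-qT) = 1.0000000000; exp(-rT) = 0.9319277395
N(-d2) = 0.6294239647
Rho = -K*T*exp(-rT)*N(-d2) = -51.9600 * 1.5000 * 0.9319277395 * 0.6294239647 = -45.717862


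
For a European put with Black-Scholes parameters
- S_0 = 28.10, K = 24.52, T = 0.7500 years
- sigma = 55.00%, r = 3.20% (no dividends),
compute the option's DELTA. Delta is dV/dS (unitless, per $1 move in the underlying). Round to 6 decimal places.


d1 = 0.5746586943; d2 = 0.0983447222
phi(d1) = 0.3382213079; exp(-qT) = 1.0000000000; exp(-rT) = 0.9762857098
N(-d1) = 0.2827610740
Delta = -exp(-qT) * N(-d1) = -1.0000000000 * 0.2827610740 = -0.282761

Answer: Delta = -0.282761


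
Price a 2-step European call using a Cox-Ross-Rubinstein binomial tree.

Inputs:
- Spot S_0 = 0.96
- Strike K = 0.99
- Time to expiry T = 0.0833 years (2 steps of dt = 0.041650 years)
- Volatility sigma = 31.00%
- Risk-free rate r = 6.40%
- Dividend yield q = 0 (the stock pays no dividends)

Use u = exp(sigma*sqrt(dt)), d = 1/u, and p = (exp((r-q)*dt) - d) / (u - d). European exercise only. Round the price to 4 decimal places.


Answer: Price = V(0,0) = 0.0253

Derivation:
dt = T/N = 0.041650
u = exp(sigma*sqrt(dt)) = 1.065310; d = 1/u = 0.938694
p = (exp((r-q)*dt) - d) / (u - d) = 0.505270
Discount per step: exp(-r*dt) = 0.997338
Stock lattice S(k, i) with i counting down-moves:
  k=0: S(0,0) = 0.9600
  k=1: S(1,0) = 1.0227; S(1,1) = 0.9011
  k=2: S(2,0) = 1.0895; S(2,1) = 0.9600; S(2,2) = 0.8459
Terminal payoffs V(N, i) = max(S_T - K, 0):
  V(2,0) = 0.099490; V(2,1) = 0.000000; V(2,2) = 0.000000
Backward induction: V(k, i) = exp(-r*dt) * [p * V(k+1, i) + (1-p) * V(k+1, i+1)].
  V(1,0) = exp(-r*dt) * [p*0.099490 + (1-p)*0.000000] = 0.050135
  V(1,1) = exp(-r*dt) * [p*0.000000 + (1-p)*0.000000] = 0.000000
  V(0,0) = exp(-r*dt) * [p*0.050135 + (1-p)*0.000000] = 0.025264


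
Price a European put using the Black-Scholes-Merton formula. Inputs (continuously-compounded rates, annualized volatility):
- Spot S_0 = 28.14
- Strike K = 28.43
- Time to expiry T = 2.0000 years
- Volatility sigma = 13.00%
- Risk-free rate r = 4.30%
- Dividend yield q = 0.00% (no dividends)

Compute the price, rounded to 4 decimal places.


Answer: Price = 1.1251

Derivation:
d1 = (ln(S/K) + (r - q + 0.5*sigma^2) * T) / (sigma * sqrt(T)) = 0.50393393
d2 = d1 - sigma * sqrt(T) = 0.32008617
exp(-rT) = 0.91759423; exp(-qT) = 1.00000000
P = K * exp(-rT) * N(-d2) - S_0 * exp(-qT) * N(-d1)
N(-d1) = 0.30715390; N(-d2) = 0.37445151
P = 28.4300 * 0.91759423 * 0.37445151 - 28.1400 * 1.00000000 * 0.30715390 = 1.1251


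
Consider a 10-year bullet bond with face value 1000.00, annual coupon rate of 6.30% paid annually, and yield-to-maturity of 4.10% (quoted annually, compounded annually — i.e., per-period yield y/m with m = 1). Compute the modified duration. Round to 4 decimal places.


Coupon per period c = face * coupon_rate / m = 63.000000
Periods per year m = 1; per-period yield y/m = 0.041000
Number of cashflows N = 10
Cashflows (t years, CF_t, discount factor 1/(1+y/m)^(m*t), PV):
  t = 1.0000: CF_t = 63.000000, DF = 0.960615, PV = 60.518732
  t = 2.0000: CF_t = 63.000000, DF = 0.922781, PV = 58.135189
  t = 3.0000: CF_t = 63.000000, DF = 0.886437, PV = 55.845523
  t = 4.0000: CF_t = 63.000000, DF = 0.851524, PV = 53.646035
  t = 5.0000: CF_t = 63.000000, DF = 0.817987, PV = 51.533175
  t = 6.0000: CF_t = 63.000000, DF = 0.785770, PV = 49.503530
  t = 7.0000: CF_t = 63.000000, DF = 0.754823, PV = 47.553824
  t = 8.0000: CF_t = 63.000000, DF = 0.725094, PV = 45.680906
  t = 9.0000: CF_t = 63.000000, DF = 0.696536, PV = 43.881755
  t = 10.0000: CF_t = 1063.000000, DF = 0.669103, PV = 711.256043
Price P = sum_t PV_t = 1177.554713
First compute Macaulay numerator sum_t t * PV_t:
  t * PV_t at t = 1.0000: 60.518732
  t * PV_t at t = 2.0000: 116.270378
  t * PV_t at t = 3.0000: 167.536568
  t * PV_t at t = 4.0000: 214.584141
  t * PV_t at t = 5.0000: 257.665876
  t * PV_t at t = 6.0000: 297.021183
  t * PV_t at t = 7.0000: 332.876766
  t * PV_t at t = 8.0000: 365.447252
  t * PV_t at t = 9.0000: 394.935791
  t * PV_t at t = 10.0000: 7112.560432
Macaulay duration D = 9319.417119 / 1177.554713 = 7.914212
Modified duration = D / (1 + y/m) = 7.914212 / (1 + 0.041000) = 7.602509

Answer: Modified duration = 7.6025


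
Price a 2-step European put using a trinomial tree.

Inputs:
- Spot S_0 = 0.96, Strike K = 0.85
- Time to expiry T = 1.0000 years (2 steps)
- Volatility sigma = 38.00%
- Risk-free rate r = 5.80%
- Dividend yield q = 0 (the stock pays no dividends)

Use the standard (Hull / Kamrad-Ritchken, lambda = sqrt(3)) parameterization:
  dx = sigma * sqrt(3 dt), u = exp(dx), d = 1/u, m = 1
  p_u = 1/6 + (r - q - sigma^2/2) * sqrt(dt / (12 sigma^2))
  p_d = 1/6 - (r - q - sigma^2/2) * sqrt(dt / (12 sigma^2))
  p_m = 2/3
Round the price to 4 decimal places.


Answer: Price = V(0,0) = 0.0677

Derivation:
dt = T/N = 0.500000; dx = sigma*sqrt(3*dt) = 0.465403
u = exp(dx) = 1.592656; d = 1/u = 0.627882
p_u = 0.159039, p_m = 0.666667, p_d = 0.174294
Discount per step: exp(-r*dt) = 0.971416
Stock lattice S(k, j) with j the centered position index:
  k=0: S(0,+0) = 0.9600
  k=1: S(1,-1) = 0.6028; S(1,+0) = 0.9600; S(1,+1) = 1.5289
  k=2: S(2,-2) = 0.3785; S(2,-1) = 0.6028; S(2,+0) = 0.9600; S(2,+1) = 1.5289; S(2,+2) = 2.4351
Terminal payoffs V(N, j) = max(K - S_T, 0):
  V(2,-2) = 0.471534; V(2,-1) = 0.247233; V(2,+0) = 0.000000; V(2,+1) = 0.000000; V(2,+2) = 0.000000
Backward induction: V(k, j) = exp(-r*dt) * [p_u * V(k+1, j+1) + p_m * V(k+1, j) + p_d * V(k+1, j-1)]
  V(1,-1) = exp(-r*dt) * [p_u*0.000000 + p_m*0.247233 + p_d*0.471534] = 0.239948
  V(1,+0) = exp(-r*dt) * [p_u*0.000000 + p_m*0.000000 + p_d*0.247233] = 0.041860
  V(1,+1) = exp(-r*dt) * [p_u*0.000000 + p_m*0.000000 + p_d*0.000000] = 0.000000
  V(0,+0) = exp(-r*dt) * [p_u*0.000000 + p_m*0.041860 + p_d*0.239948] = 0.067735


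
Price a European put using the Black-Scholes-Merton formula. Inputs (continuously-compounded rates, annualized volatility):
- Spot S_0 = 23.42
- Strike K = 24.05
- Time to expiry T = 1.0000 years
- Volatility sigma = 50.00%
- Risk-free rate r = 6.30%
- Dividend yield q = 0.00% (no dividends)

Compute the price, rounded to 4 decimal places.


d1 = (ln(S/K) + (r - q + 0.5*sigma^2) * T) / (sigma * sqrt(T)) = 0.32291072
d2 = d1 - sigma * sqrt(T) = -0.17708928
exp(-rT) = 0.93894347; exp(-qT) = 1.00000000
P = K * exp(-rT) * N(-d2) - S_0 * exp(-qT) * N(-d1)
N(-d1) = 0.37338143; N(-d2) = 0.57028087
P = 24.0500 * 0.93894347 * 0.57028087 - 23.4200 * 1.00000000 * 0.37338143 = 4.1333

Answer: Price = 4.1333


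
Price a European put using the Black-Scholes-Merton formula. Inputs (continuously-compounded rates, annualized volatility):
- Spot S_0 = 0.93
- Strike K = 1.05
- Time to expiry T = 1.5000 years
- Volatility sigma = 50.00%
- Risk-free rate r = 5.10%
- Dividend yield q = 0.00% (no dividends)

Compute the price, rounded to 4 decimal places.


d1 = (ln(S/K) + (r - q + 0.5*sigma^2) * T) / (sigma * sqrt(T)) = 0.23292875
d2 = d1 - sigma * sqrt(T) = -0.37944369
exp(-rT) = 0.92635291; exp(-qT) = 1.00000000
P = K * exp(-rT) * N(-d2) - S_0 * exp(-qT) * N(-d1)
N(-d1) = 0.40790837; N(-d2) = 0.64782079
P = 1.0500 * 0.92635291 * 0.64782079 - 0.9300 * 1.00000000 * 0.40790837 = 0.2508

Answer: Price = 0.2508


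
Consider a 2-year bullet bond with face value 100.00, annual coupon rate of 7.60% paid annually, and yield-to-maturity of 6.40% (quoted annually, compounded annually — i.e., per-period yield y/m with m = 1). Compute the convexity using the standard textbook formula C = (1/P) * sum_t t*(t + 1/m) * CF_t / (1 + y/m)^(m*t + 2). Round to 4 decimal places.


Coupon per period c = face * coupon_rate / m = 7.600000
Periods per year m = 1; per-period yield y/m = 0.064000
Number of cashflows N = 2
Cashflows (t years, CF_t, discount factor 1/(1+y/m)^(m*t), PV):
  t = 1.0000: CF_t = 7.600000, DF = 0.939850, PV = 7.142857
  t = 2.0000: CF_t = 107.600000, DF = 0.883317, PV = 95.044943
Price P = sum_t PV_t = 102.187800
Convexity numerator sum_t t*(t + 1/m) * CF_t / (1+y/m)^(m*t + 2):
  t = 1.0000: term = 12.618819
  t = 2.0000: term = 503.729065
Convexity = (1/P) * sum = 516.347883 / 102.187800 = 5.052931

Answer: Convexity = 5.0529


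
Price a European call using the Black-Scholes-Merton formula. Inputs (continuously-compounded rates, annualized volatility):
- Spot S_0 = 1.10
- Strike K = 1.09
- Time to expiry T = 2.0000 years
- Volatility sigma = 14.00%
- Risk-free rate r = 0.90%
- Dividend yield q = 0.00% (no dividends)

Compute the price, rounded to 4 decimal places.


Answer: Price = 0.1011

Derivation:
d1 = (ln(S/K) + (r - q + 0.5*sigma^2) * T) / (sigma * sqrt(T)) = 0.23603469
d2 = d1 - sigma * sqrt(T) = 0.03804479
exp(-rT) = 0.98216103; exp(-qT) = 1.00000000
C = S_0 * exp(-qT) * N(d1) - K * exp(-rT) * N(d2)
N(d1) = 0.59329712; N(d2) = 0.51517401
C = 1.1000 * 1.00000000 * 0.59329712 - 1.0900 * 0.98216103 * 0.51517401 = 0.1011


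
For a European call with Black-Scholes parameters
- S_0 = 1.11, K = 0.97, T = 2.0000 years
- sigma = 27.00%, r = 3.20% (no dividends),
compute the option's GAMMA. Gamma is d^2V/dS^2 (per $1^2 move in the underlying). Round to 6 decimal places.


d1 = 0.7116092779; d2 = 0.3297716160
phi(d1) = 0.3097058152; exp(-qT) = 1.0000000000; exp(-rT) = 0.9380049995
Gamma = exp(-qT) * phi(d1) / (S * sigma * sqrt(T)) = 1.0000000000 * 0.3097058152 / (1.1100 * 0.2700 * 1.4142135624) = 0.730714

Answer: Gamma = 0.730714


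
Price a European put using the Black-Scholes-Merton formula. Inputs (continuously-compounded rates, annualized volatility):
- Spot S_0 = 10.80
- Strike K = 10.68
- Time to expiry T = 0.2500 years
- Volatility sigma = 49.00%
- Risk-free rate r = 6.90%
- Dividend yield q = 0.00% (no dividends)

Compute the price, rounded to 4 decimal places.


d1 = (ln(S/K) + (r - q + 0.5*sigma^2) * T) / (sigma * sqrt(T)) = 0.23851347
d2 = d1 - sigma * sqrt(T) = -0.00648653
exp(-rT) = 0.98289793; exp(-qT) = 1.00000000
P = K * exp(-rT) * N(-d2) - S_0 * exp(-qT) * N(-d1)
N(-d1) = 0.40574143; N(-d2) = 0.50258773
P = 10.6800 * 0.98289793 * 0.50258773 - 10.8000 * 1.00000000 * 0.40574143 = 0.8938

Answer: Price = 0.8938


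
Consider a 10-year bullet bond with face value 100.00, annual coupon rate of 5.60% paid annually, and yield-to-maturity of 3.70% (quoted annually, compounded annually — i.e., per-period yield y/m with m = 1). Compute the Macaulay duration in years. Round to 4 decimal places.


Coupon per period c = face * coupon_rate / m = 5.600000
Periods per year m = 1; per-period yield y/m = 0.037000
Number of cashflows N = 10
Cashflows (t years, CF_t, discount factor 1/(1+y/m)^(m*t), PV):
  t = 1.0000: CF_t = 5.600000, DF = 0.964320, PV = 5.400193
  t = 2.0000: CF_t = 5.600000, DF = 0.929913, PV = 5.207515
  t = 3.0000: CF_t = 5.600000, DF = 0.896734, PV = 5.021711
  t = 4.0000: CF_t = 5.600000, DF = 0.864739, PV = 4.842538
  t = 5.0000: CF_t = 5.600000, DF = 0.833885, PV = 4.669757
  t = 6.0000: CF_t = 5.600000, DF = 0.804132, PV = 4.503140
  t = 7.0000: CF_t = 5.600000, DF = 0.775441, PV = 4.342469
  t = 8.0000: CF_t = 5.600000, DF = 0.747773, PV = 4.187530
  t = 9.0000: CF_t = 5.600000, DF = 0.721093, PV = 4.038120
  t = 10.0000: CF_t = 105.600000, DF = 0.695364, PV = 73.430478
Price P = sum_t PV_t = 115.643451
Macaulay numerator sum_t t * PV_t:
  t * PV_t at t = 1.0000: 5.400193
  t * PV_t at t = 2.0000: 10.415030
  t * PV_t at t = 3.0000: 15.065134
  t * PV_t at t = 4.0000: 19.370150
  t * PV_t at t = 5.0000: 23.348783
  t * PV_t at t = 6.0000: 27.018842
  t * PV_t at t = 7.0000: 30.397283
  t * PV_t at t = 8.0000: 33.500243
  t * PV_t at t = 9.0000: 36.343080
  t * PV_t at t = 10.0000: 734.304778
Macaulay duration D = (sum_t t * PV_t) / P = 935.163518 / 115.643451 = 8.086610

Answer: Macaulay duration = 8.0866 years


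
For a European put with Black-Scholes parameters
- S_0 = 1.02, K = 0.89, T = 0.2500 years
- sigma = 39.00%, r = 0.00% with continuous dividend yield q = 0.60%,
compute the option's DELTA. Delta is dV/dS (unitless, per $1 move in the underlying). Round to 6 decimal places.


d1 = 0.7889689413; d2 = 0.5939689413
phi(d1) = 0.2922415688; exp(-qT) = 0.9985011244; exp(-rT) = 1.0000000000
N(-d1) = 0.2150650798
Delta = -exp(-qT) * N(-d1) = -0.9985011244 * 0.2150650798 = -0.214743

Answer: Delta = -0.214743


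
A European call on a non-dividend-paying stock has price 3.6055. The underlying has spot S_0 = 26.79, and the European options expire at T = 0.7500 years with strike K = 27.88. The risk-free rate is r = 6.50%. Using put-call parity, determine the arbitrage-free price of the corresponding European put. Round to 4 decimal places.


Put-call parity: C - P = S_0 * exp(-qT) - K * exp(-rT).
S_0 * exp(-qT) = 26.7900 * 1.00000000 = 26.79000000
K * exp(-rT) = 27.8800 * 0.95241920 = 26.55344743
P = C - S*exp(-qT) + K*exp(-rT)
P = 3.6055 - 26.79000000 + 26.55344743 = 3.3689

Answer: Put price = 3.3689


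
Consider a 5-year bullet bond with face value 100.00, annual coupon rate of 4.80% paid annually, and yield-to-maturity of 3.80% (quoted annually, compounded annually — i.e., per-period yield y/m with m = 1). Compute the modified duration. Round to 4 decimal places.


Coupon per period c = face * coupon_rate / m = 4.800000
Periods per year m = 1; per-period yield y/m = 0.038000
Number of cashflows N = 5
Cashflows (t years, CF_t, discount factor 1/(1+y/m)^(m*t), PV):
  t = 1.0000: CF_t = 4.800000, DF = 0.963391, PV = 4.624277
  t = 2.0000: CF_t = 4.800000, DF = 0.928122, PV = 4.454988
  t = 3.0000: CF_t = 4.800000, DF = 0.894145, PV = 4.291896
  t = 4.0000: CF_t = 4.800000, DF = 0.861411, PV = 4.134774
  t = 5.0000: CF_t = 104.800000, DF = 0.829876, PV = 86.971010
Price P = sum_t PV_t = 104.476946
First compute Macaulay numerator sum_t t * PV_t:
  t * PV_t at t = 1.0000: 4.624277
  t * PV_t at t = 2.0000: 8.909976
  t * PV_t at t = 3.0000: 12.875688
  t * PV_t at t = 4.0000: 16.539098
  t * PV_t at t = 5.0000: 434.855051
Macaulay duration D = 477.804090 / 104.476946 = 4.573297
Modified duration = D / (1 + y/m) = 4.573297 / (1 + 0.038000) = 4.405874

Answer: Modified duration = 4.4059


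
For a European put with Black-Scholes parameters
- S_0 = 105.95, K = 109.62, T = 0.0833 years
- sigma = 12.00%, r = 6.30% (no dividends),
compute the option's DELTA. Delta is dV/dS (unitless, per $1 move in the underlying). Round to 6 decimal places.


d1 = -0.8143680732; d2 = -0.8490021604
phi(d1) = 0.2863512106; exp(-qT) = 1.0000000000; exp(-rT) = 0.9947658462
N(-d1) = 0.7922829385
Delta = -exp(-qT) * N(-d1) = -1.0000000000 * 0.7922829385 = -0.792283

Answer: Delta = -0.792283


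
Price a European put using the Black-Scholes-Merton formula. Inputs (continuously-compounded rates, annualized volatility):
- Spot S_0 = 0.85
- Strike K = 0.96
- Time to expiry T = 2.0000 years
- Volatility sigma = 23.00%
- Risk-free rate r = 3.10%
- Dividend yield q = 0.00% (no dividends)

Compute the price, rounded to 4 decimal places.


Answer: Price = 0.1412

Derivation:
d1 = (ln(S/K) + (r - q + 0.5*sigma^2) * T) / (sigma * sqrt(T)) = -0.02089634
d2 = d1 - sigma * sqrt(T) = -0.34616546
exp(-rT) = 0.93988289; exp(-qT) = 1.00000000
P = K * exp(-rT) * N(-d2) - S_0 * exp(-qT) * N(-d1)
N(-d1) = 0.50833583; N(-d2) = 0.63539082
P = 0.9600 * 0.93988289 * 0.63539082 - 0.8500 * 1.00000000 * 0.50833583 = 0.1412


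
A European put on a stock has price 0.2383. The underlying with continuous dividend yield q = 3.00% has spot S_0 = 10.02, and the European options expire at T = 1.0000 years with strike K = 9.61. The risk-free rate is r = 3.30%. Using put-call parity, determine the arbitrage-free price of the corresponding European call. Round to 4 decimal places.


Put-call parity: C - P = S_0 * exp(-qT) - K * exp(-rT).
S_0 * exp(-qT) = 10.0200 * 0.97044553 = 9.72386425
K * exp(-rT) = 9.6100 * 0.96753856 = 9.29804556
C = P + S*exp(-qT) - K*exp(-rT)
C = 0.2383 + 9.72386425 - 9.29804556 = 0.6641

Answer: Call price = 0.6641


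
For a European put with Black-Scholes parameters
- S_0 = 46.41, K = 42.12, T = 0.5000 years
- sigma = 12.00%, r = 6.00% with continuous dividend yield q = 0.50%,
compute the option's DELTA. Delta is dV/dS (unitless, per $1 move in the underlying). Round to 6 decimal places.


d1 = 1.5095818316; d2 = 1.4247290179
phi(d1) = 0.1276635251; exp(-qT) = 0.9975031224; exp(-rT) = 0.9704455335
N(-d1) = 0.0655750801
Delta = -exp(-qT) * N(-d1) = -0.9975031224 * 0.0655750801 = -0.065411

Answer: Delta = -0.065411


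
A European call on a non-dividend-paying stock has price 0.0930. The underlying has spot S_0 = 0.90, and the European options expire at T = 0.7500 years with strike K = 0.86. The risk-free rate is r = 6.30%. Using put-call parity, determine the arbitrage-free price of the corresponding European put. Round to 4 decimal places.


Put-call parity: C - P = S_0 * exp(-qT) - K * exp(-rT).
S_0 * exp(-qT) = 0.9000 * 1.00000000 = 0.90000000
K * exp(-rT) = 0.8600 * 0.95384891 = 0.82031006
P = C - S*exp(-qT) + K*exp(-rT)
P = 0.0930 - 0.90000000 + 0.82031006 = 0.0133

Answer: Put price = 0.0133


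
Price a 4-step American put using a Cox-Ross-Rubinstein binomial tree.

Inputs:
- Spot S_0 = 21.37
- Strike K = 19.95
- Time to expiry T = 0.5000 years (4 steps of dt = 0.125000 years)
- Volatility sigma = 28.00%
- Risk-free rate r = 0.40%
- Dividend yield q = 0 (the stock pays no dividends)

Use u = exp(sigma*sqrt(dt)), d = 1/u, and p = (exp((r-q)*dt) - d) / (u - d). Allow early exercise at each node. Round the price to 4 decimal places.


dt = T/N = 0.125000
u = exp(sigma*sqrt(dt)) = 1.104061; d = 1/u = 0.905747
p = (exp((r-q)*dt) - d) / (u - d) = 0.477793
Discount per step: exp(-r*dt) = 0.999500
Stock lattice S(k, i) with i counting down-moves:
  k=0: S(0,0) = 21.3700
  k=1: S(1,0) = 23.5938; S(1,1) = 19.3558
  k=2: S(2,0) = 26.0490; S(2,1) = 21.3700; S(2,2) = 17.5315
  k=3: S(3,0) = 28.7596; S(3,1) = 23.5938; S(3,2) = 19.3558; S(3,3) = 15.8791
  k=4: S(4,0) = 31.7524; S(4,1) = 26.0490; S(4,2) = 21.3700; S(4,3) = 17.5315; S(4,4) = 14.3824
Terminal payoffs V(N, i) = max(K - S_T, 0):
  V(4,0) = 0.000000; V(4,1) = 0.000000; V(4,2) = 0.000000; V(4,3) = 2.418519; V(4,4) = 5.567556
Backward induction: V(k, i) = exp(-r*dt) * [p * V(k+1, i) + (1-p) * V(k+1, i+1)]; then take max(V_cont, immediate exercise) for American.
  V(3,0) = exp(-r*dt) * [p*0.000000 + (1-p)*0.000000] = 0.000000; exercise = 0.000000; V(3,0) = max -> 0.000000
  V(3,1) = exp(-r*dt) * [p*0.000000 + (1-p)*0.000000] = 0.000000; exercise = 0.000000; V(3,1) = max -> 0.000000
  V(3,2) = exp(-r*dt) * [p*0.000000 + (1-p)*2.418519] = 1.262335; exercise = 0.594181; V(3,2) = max -> 1.262335
  V(3,3) = exp(-r*dt) * [p*2.418519 + (1-p)*5.567556] = 4.060936; exercise = 4.070909; V(3,3) = max -> 4.070909
  V(2,0) = exp(-r*dt) * [p*0.000000 + (1-p)*0.000000] = 0.000000; exercise = 0.000000; V(2,0) = max -> 0.000000
  V(2,1) = exp(-r*dt) * [p*0.000000 + (1-p)*1.262335] = 0.658870; exercise = 0.000000; V(2,1) = max -> 0.658870
  V(2,2) = exp(-r*dt) * [p*1.262335 + (1-p)*4.070909] = 2.727627; exercise = 2.418519; V(2,2) = max -> 2.727627
  V(1,0) = exp(-r*dt) * [p*0.000000 + (1-p)*0.658870] = 0.343895; exercise = 0.000000; V(1,0) = max -> 0.343895
  V(1,1) = exp(-r*dt) * [p*0.658870 + (1-p)*2.727627] = 1.738320; exercise = 0.594181; V(1,1) = max -> 1.738320
  V(0,0) = exp(-r*dt) * [p*0.343895 + (1-p)*1.738320] = 1.071537; exercise = 0.000000; V(0,0) = max -> 1.071537

Answer: Price = V(0,0) = 1.0715
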